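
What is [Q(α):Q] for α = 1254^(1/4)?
[Q(α):Q] = 4

α is a root of x^4 - 1254. By Eisenstein's criterion at the prime p = 2 (which divides the constant term 1254 but p^2 = 4 does not, since 1254 is squarefree), x^4 - 1254 is irreducible over Q. Hence [Q(α):Q] = 4.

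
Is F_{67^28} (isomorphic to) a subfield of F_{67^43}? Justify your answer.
No: F_{67^28} is not a subfield of F_{67^43}

F_{p^m} embeds in F_{p^n} iff m | n. Here 28 ∤ 43 (since 43 = 1·28 + 15 with remainder 15 ≠ 0), so F_{67^28} is not a subfield of F_{67^43}. Equivalently: if it were, the tower law would give 28 = [F_{67^28}:F_67] dividing [F_{67^43}:F_67] = 43, contradiction.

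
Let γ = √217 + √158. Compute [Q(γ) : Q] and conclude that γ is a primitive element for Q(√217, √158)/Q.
[Q(γ) : Q] = 4 (equivalently, Q(γ) = Q(√217, √158))

Obviously Q(γ) ⊆ Q(√217, √158), and [Q(√217, √158):Q] = 4 (since 217, 158 are distinct squarefree integers > 1 with 34286 not a perfect square). To show equality we compute the minimal polynomial of γ. From γ = √217 + √158: γ^2 = 217 + 2√(34286) + 158 = 375 + 2√(34286), so γ^2 - 375 = 2√(34286); squaring, (γ^2 - 375)^2 = 4·34286, i.e. γ^4 - 750γ^2 + 140625 - 137144 = 0, i.e. γ^4 - 750γ^2 + 3481 = 0. So γ is a root of x^4 - 750x^2 + 3481. This polynomial is irreducible over Q: it has no rational root (each ±√217 ± √158 is irrational), and any factorization into two quadratics over Q would force √(34286) ∈ Q (pairing opposite roots) or √217, √158 ∈ Q (other pairings), all impossible. Hence [Q(γ):Q] = 4 = [Q(√217, √158):Q], so Q(γ) = Q(√217, √158).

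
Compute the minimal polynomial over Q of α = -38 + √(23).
m_α(x) = x^2 + 76x + 1421

From α + 38 = √(23), squaring gives (α + 38)^2 = 23, i.e. α^2 + 76α + 1444 = 23, so α^2 + 76α + 1421 = 0. The discriminant of x^2 + 76x + 1421 is (76)^2 - 4·(1421) = 5776 - 5684 = 92, and 4·(23) is not a perfect square in Q since 23 is squarefree and ≠ 1. Hence x^2 + 76x + 1421 is irreducible over Q and is the minimal polynomial of α.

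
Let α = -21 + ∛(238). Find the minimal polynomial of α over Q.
m_α(x) = x^3 + 63x^2 + 1323x + 9023

Set β = α + 21 = ∛(238), so β^3 = 238. Then (α + 21)^3 - 238 = 0, i.e. α is a root of g(x) = (x + 21)^3 - 238 = x^3 + 63x^2 + 1323x + 9023. Since g(x) = h(x + 21) where h(x) = x^3 - 238, and h is irreducible over Q (because 238 is not a perfect cube, so h has no rational root, and a monic cubic with no rational root is irreducible), g is also irreducible (irreducibility is preserved under the substitution x → x + 21). Hence m_α(x) = x^3 + 63x^2 + 1323x + 9023.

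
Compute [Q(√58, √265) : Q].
[Q(√58, √265) : Q] = 4

[Q(√58):Q] = 2 (min poly x^2 - 58, irreducible since 58 is squarefree > 1). For the top step, suppose √265 ∈ Q(√58), say √265 = c + d√58 with c, d ∈ Q. Squaring: 265 = c^2 + 58d^2 + 2cd√58. Since √58 ∉ Q this forces 2cd = 0. If d = 0 then √265 = c ∈ Q, contradicting 265 squarefree > 1. If c = 0 then 265 = 58d^2, so 58·265 = (58d)^2 is a perfect square in Q — but 58·265 = 15370 is not a perfect square (since 58 and 265 are distinct squarefree integers). Contradiction. Hence √265 ∉ Q(√58), so x^2 - 265 stays irreducible over Q(√58) and [Q(√58, √265) : Q(√58)] = 2. By the tower law, [Q(√58, √265) : Q] = 2 · 2 = 4.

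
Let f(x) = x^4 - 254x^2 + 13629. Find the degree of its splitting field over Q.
[K : Q] = 4

Solving the quadratic in x^2: x^2 = (254 ± √(254^2 - 4·13629))/2 = (254 ± √10000)/2 = (254 ± 100)/2, giving x^2 = 77 or x^2 = 177. So f(x) = (x^2 - 77)(x^2 - 177) and the roots of f are ±√77, ±√177. Hence the splitting field is K = Q(√77, √177). Since 77 and 177 are distinct squarefree integers > 1, their product 13629 is not a perfect square, so √177 ∉ Q(√77). By the tower law [K:Q] = [Q(√77,√177):Q(√77)] · [Q(√77):Q] = 2 · 2 = 4.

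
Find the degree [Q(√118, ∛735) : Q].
[Q(√118, ∛735) : Q] = 6

Let L = Q(√118, ∛735). Since Q(√118) ⊂ L and [Q(√118):Q] = 2, the tower law gives 2 | [L:Q]. Likewise Q(∛735) ⊂ L with [Q(∛735):Q] = 3 (because 735 is not a perfect cube), so 3 | [L:Q]. As gcd(2,3) = 1, [L:Q] is divisible by 6. Conversely L is generated over Q by √118 and ∛735, so [L:Q] ≤ 2·3 = 6. Therefore [Q(√118, ∛735) : Q] = 6.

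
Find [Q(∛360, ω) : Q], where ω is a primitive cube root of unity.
[Q(∛360, ω) : Q] = 6

[Q(∛360):Q] = 3 (min poly x^3 - 360, irreducible since 360 is not a perfect cube). [Q(ω):Q] = 2 (min poly x^2 + x + 1). Since Q(∛360) ⊂ R and ω ∉ R, we have ω ∉ Q(∛360), so x^2 + x + 1 remains irreducible over Q(∛360) and [Q(∛360, ω) : Q(∛360)] = 2. By the tower law, [Q(∛360, ω) : Q] = 3 · 2 = 6. (In fact Q(∛360, ω) is the splitting field of x^3 - 360 over Q.)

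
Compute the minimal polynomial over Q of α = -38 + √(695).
m_α(x) = x^2 + 76x + 749

From α + 38 = √(695), squaring gives (α + 38)^2 = 695, i.e. α^2 + 76α + 1444 = 695, so α^2 + 76α + 749 = 0. The discriminant of x^2 + 76x + 749 is (76)^2 - 4·(749) = 5776 - 2996 = 2780, and 4·(695) is not a perfect square in Q since 695 is squarefree and ≠ 1. Hence x^2 + 76x + 749 is irreducible over Q and is the minimal polynomial of α.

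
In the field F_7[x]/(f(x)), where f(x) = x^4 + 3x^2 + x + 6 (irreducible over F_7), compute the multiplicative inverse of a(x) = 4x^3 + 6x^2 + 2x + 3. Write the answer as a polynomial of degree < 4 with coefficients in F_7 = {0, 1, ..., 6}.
a(x)^(-1) ≡ 3x^3 + 4x^2 + 2x + 2 (mod f(x))

Since f is irreducible over F_7, F_7[x]/(f) is a field and a(x) ≠ 0 has an inverse. Apply the extended Euclidean algorithm to f(x) and a(x) in F_7[x]: f(x) = (2x + 4)·a(x) + (3x^2 + x + 1);  a(x) = (6x)·(3x^2 + x + 1) + (3x + 3);  (3x^2 + x + 1) = (x + 4)·(3x + 3) + (3). The last nonzero remainder is the constant 3 = gcd(f, a) in F_7. Back-substituting through the division chain expresses 3 = s(x)·a(x) + t(x)·f(x) with s(x) ≡ 2x^3 + 5x^2 + 6x + 6 (mod f), so (2x^3 + 5x^2 + 6x + 6)·a(x) ≡ 3 (mod f). Multiplying by 3^(-1) ≡ 5 in F_7 gives a(x)^(-1) ≡ 5·(2x^3 + 5x^2 + 6x + 6) ≡ 3x^3 + 4x^2 + 2x + 2 (mod f). Check: (4x^3 + 6x^2 + 2x + 3)·(3x^3 + 4x^2 + 2x + 2) = 5x^6 + 6x^5 + 3x^4 + 2x^3 + 3x + 6 ≡ 1 (mod x^4 + 3x^2 + x + 6).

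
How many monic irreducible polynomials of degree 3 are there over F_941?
There are 277745560 monic irreducible polynomials of degree 3 over F_941

Each element of F_{941^3} that lies in no proper subfield is a root of exactly one monic irreducible of degree 3 over F_941, and each such polynomial has 3 distinct roots in F_{941^3}. By Möbius inversion the count is N_941(3) = (1/3) Σ_{d|3} μ(3/d) · 941^d = (1/3)(μ(3)·941^1 + μ(1)·941^3) = 833236680/3 = 277745560.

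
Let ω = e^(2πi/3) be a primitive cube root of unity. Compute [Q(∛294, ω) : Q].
[Q(∛294, ω) : Q] = 6

[Q(∛294):Q] = 3 (min poly x^3 - 294, irreducible since 294 is not a perfect cube). [Q(ω):Q] = 2 (min poly x^2 + x + 1). Since Q(∛294) ⊂ R and ω ∉ R, we have ω ∉ Q(∛294), so x^2 + x + 1 remains irreducible over Q(∛294) and [Q(∛294, ω) : Q(∛294)] = 2. By the tower law, [Q(∛294, ω) : Q] = 3 · 2 = 6. (In fact Q(∛294, ω) is the splitting field of x^3 - 294 over Q.)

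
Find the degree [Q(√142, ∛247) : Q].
[Q(√142, ∛247) : Q] = 6

Let L = Q(√142, ∛247). Since Q(√142) ⊂ L and [Q(√142):Q] = 2, the tower law gives 2 | [L:Q]. Likewise Q(∛247) ⊂ L with [Q(∛247):Q] = 3 (because 247 is not a perfect cube), so 3 | [L:Q]. As gcd(2,3) = 1, [L:Q] is divisible by 6. Conversely L is generated over Q by √142 and ∛247, so [L:Q] ≤ 2·3 = 6. Therefore [Q(√142, ∛247) : Q] = 6.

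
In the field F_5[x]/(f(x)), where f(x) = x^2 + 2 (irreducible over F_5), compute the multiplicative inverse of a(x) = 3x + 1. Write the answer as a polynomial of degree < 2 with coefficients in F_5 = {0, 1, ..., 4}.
a(x)^(-1) ≡ 3x + 4 (mod f(x))

Since f is irreducible over F_5, F_5[x]/(f) is a field and a(x) ≠ 0 has an inverse. Apply the extended Euclidean algorithm to f(x) and a(x) in F_5[x]: f(x) = (2x + 1)·a(x) + (1). The last nonzero remainder is the constant 1 = gcd(f, a) in F_5. Back-substituting through the division chain expresses 1 = s(x)·a(x) + t(x)·f(x) with s(x) ≡ 3x + 4 (mod f), so a(x)^(-1) ≡ s(x) = 3x + 4 (mod f). Check: (3x + 1)·(3x + 4) = 4x^2 + 4 ≡ 1 (mod x^2 + 2).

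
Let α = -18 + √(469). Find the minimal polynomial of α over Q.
m_α(x) = x^2 + 36x - 145

From α + 18 = √(469), squaring gives (α + 18)^2 = 469, i.e. α^2 + 36α + 324 = 469, so α^2 + 36α - 145 = 0. The discriminant of x^2 + 36x - 145 is (36)^2 - 4·(-145) = 1296 + 580 = 1876, and 4·(469) is not a perfect square in Q since 469 is squarefree and ≠ 1. Hence x^2 + 36x - 145 is irreducible over Q and is the minimal polynomial of α.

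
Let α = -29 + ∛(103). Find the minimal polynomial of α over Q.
m_α(x) = x^3 + 87x^2 + 2523x + 24286

Set β = α + 29 = ∛(103), so β^3 = 103. Then (α + 29)^3 - 103 = 0, i.e. α is a root of g(x) = (x + 29)^3 - 103 = x^3 + 87x^2 + 2523x + 24286. Since g(x) = h(x + 29) where h(x) = x^3 - 103, and h is irreducible over Q (because 103 is not a perfect cube, so h has no rational root, and a monic cubic with no rational root is irreducible), g is also irreducible (irreducibility is preserved under the substitution x → x + 29). Hence m_α(x) = x^3 + 87x^2 + 2523x + 24286.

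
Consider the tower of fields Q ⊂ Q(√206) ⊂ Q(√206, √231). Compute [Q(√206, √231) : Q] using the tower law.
[Q(√206, √231) : Q] = 4

[Q(√206):Q] = 2 (min poly x^2 - 206, irreducible since 206 is squarefree > 1). For the top step, suppose √231 ∈ Q(√206), say √231 = c + d√206 with c, d ∈ Q. Squaring: 231 = c^2 + 206d^2 + 2cd√206. Since √206 ∉ Q this forces 2cd = 0. If d = 0 then √231 = c ∈ Q, contradicting 231 squarefree > 1. If c = 0 then 231 = 206d^2, so 206·231 = (206d)^2 is a perfect square in Q — but 206·231 = 47586 is not a perfect square (since 206 and 231 are distinct squarefree integers). Contradiction. Hence √231 ∉ Q(√206), so x^2 - 231 stays irreducible over Q(√206) and [Q(√206, √231) : Q(√206)] = 2. By the tower law, [Q(√206, √231) : Q] = 2 · 2 = 4.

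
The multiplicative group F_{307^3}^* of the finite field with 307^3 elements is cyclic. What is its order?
|F_{307^3}^*| = 28934442

F_{307^3} has 307^3 = 28934443 elements; its multiplicative group consists of all nonzero elements, so |F_{307^3}^*| = 28934443 - 1 = 28934442. (It is cyclic since any finite subgroup of the multiplicative group of a field is cyclic.)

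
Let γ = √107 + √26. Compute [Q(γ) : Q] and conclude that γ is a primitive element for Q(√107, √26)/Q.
[Q(γ) : Q] = 4 (equivalently, Q(γ) = Q(√107, √26))

Obviously Q(γ) ⊆ Q(√107, √26), and [Q(√107, √26):Q] = 4 (since 107, 26 are distinct squarefree integers > 1 with 2782 not a perfect square). To show equality we compute the minimal polynomial of γ. From γ = √107 + √26: γ^2 = 107 + 2√(2782) + 26 = 133 + 2√(2782), so γ^2 - 133 = 2√(2782); squaring, (γ^2 - 133)^2 = 4·2782, i.e. γ^4 - 266γ^2 + 17689 - 11128 = 0, i.e. γ^4 - 266γ^2 + 6561 = 0. So γ is a root of x^4 - 266x^2 + 6561. This polynomial is irreducible over Q: it has no rational root (each ±√107 ± √26 is irrational), and any factorization into two quadratics over Q would force √(2782) ∈ Q (pairing opposite roots) or √107, √26 ∈ Q (other pairings), all impossible. Hence [Q(γ):Q] = 4 = [Q(√107, √26):Q], so Q(γ) = Q(√107, √26).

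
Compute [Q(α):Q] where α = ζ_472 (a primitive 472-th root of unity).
[Q(α):Q] = 232

The minimal polynomial of ζ_472 over Q is the 472-th cyclotomic polynomial Φ_472(x), which is irreducible over Q and has degree φ(472) = 232. Hence [Q(α):Q] = φ(472) = 232.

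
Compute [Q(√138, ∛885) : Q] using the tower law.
[Q(√138, ∛885) : Q] = 6

Let L = Q(√138, ∛885). Since Q(√138) ⊂ L and [Q(√138):Q] = 2, the tower law gives 2 | [L:Q]. Likewise Q(∛885) ⊂ L with [Q(∛885):Q] = 3 (because 885 is not a perfect cube), so 3 | [L:Q]. As gcd(2,3) = 1, [L:Q] is divisible by 6. Conversely L is generated over Q by √138 and ∛885, so [L:Q] ≤ 2·3 = 6. Therefore [Q(√138, ∛885) : Q] = 6.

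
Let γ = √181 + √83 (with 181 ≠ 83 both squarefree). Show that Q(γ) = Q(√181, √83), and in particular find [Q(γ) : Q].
[Q(γ) : Q] = 4 (equivalently, Q(γ) = Q(√181, √83))

Obviously Q(γ) ⊆ Q(√181, √83), and [Q(√181, √83):Q] = 4 (since 181, 83 are distinct squarefree integers > 1 with 15023 not a perfect square). To show equality we compute the minimal polynomial of γ. From γ = √181 + √83: γ^2 = 181 + 2√(15023) + 83 = 264 + 2√(15023), so γ^2 - 264 = 2√(15023); squaring, (γ^2 - 264)^2 = 4·15023, i.e. γ^4 - 528γ^2 + 69696 - 60092 = 0, i.e. γ^4 - 528γ^2 + 9604 = 0. So γ is a root of x^4 - 528x^2 + 9604. This polynomial is irreducible over Q: it has no rational root (each ±√181 ± √83 is irrational), and any factorization into two quadratics over Q would force √(15023) ∈ Q (pairing opposite roots) or √181, √83 ∈ Q (other pairings), all impossible. Hence [Q(γ):Q] = 4 = [Q(√181, √83):Q], so Q(γ) = Q(√181, √83).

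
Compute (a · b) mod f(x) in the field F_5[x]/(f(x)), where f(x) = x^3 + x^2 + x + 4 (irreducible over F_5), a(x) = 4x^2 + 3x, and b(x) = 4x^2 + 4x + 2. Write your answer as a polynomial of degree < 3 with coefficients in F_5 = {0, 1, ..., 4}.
a · b ≡ 2x^2 + 2 (mod f(x))

Multiply in F_5[x]: a(x)·b(x) = (4x^2 + 3x)·(4x^2 + 4x + 2) = x^4 + 3x^3 + x. This has degree ≥ 3, so divide by f(x) over F_5: x^4 + 3x^3 + x = (x + 2)·(x^3 + x^2 + x + 4) + (2x^2 + 2). Hence a·b ≡ 2x^2 + 2 (mod f). (F_5[x]/(f) is a field with 5^3 = 125 elements since f is irreducible of degree 3.)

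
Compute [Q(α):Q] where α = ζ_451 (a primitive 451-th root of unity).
[Q(α):Q] = 400

The minimal polynomial of ζ_451 over Q is the 451-th cyclotomic polynomial Φ_451(x), which is irreducible over Q and has degree φ(451) = 400. Hence [Q(α):Q] = φ(451) = 400.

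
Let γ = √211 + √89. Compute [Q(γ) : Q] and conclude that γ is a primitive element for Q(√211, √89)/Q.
[Q(γ) : Q] = 4 (equivalently, Q(γ) = Q(√211, √89))

Obviously Q(γ) ⊆ Q(√211, √89), and [Q(√211, √89):Q] = 4 (since 211, 89 are distinct squarefree integers > 1 with 18779 not a perfect square). To show equality we compute the minimal polynomial of γ. From γ = √211 + √89: γ^2 = 211 + 2√(18779) + 89 = 300 + 2√(18779), so γ^2 - 300 = 2√(18779); squaring, (γ^2 - 300)^2 = 4·18779, i.e. γ^4 - 600γ^2 + 90000 - 75116 = 0, i.e. γ^4 - 600γ^2 + 14884 = 0. So γ is a root of x^4 - 600x^2 + 14884. This polynomial is irreducible over Q: it has no rational root (each ±√211 ± √89 is irrational), and any factorization into two quadratics over Q would force √(18779) ∈ Q (pairing opposite roots) or √211, √89 ∈ Q (other pairings), all impossible. Hence [Q(γ):Q] = 4 = [Q(√211, √89):Q], so Q(γ) = Q(√211, √89).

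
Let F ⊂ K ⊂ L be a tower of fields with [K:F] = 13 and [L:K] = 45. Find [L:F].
[L:F] = 585

The tower law says that for any tower of field extensions F ⊂ K ⊂ L with finite degrees, [L:F] = [L:K] · [K:F]. Here this gives [L:F] = 45 · 13 = 585.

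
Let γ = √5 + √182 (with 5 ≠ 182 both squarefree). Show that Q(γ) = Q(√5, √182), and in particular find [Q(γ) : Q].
[Q(γ) : Q] = 4 (equivalently, Q(γ) = Q(√5, √182))

Obviously Q(γ) ⊆ Q(√5, √182), and [Q(√5, √182):Q] = 4 (since 5, 182 are distinct squarefree integers > 1 with 910 not a perfect square). To show equality we compute the minimal polynomial of γ. From γ = √5 + √182: γ^2 = 5 + 2√(910) + 182 = 187 + 2√(910), so γ^2 - 187 = 2√(910); squaring, (γ^2 - 187)^2 = 4·910, i.e. γ^4 - 374γ^2 + 34969 - 3640 = 0, i.e. γ^4 - 374γ^2 + 31329 = 0. So γ is a root of x^4 - 374x^2 + 31329. This polynomial is irreducible over Q: it has no rational root (each ±√5 ± √182 is irrational), and any factorization into two quadratics over Q would force √(910) ∈ Q (pairing opposite roots) or √5, √182 ∈ Q (other pairings), all impossible. Hence [Q(γ):Q] = 4 = [Q(√5, √182):Q], so Q(γ) = Q(√5, √182).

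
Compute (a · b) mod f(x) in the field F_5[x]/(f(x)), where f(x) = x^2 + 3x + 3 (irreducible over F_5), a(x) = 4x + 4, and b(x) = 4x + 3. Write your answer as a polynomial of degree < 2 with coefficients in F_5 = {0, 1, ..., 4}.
a · b ≡ 4 (mod f(x))

Multiply in F_5[x]: a(x)·b(x) = (4x + 4)·(4x + 3) = x^2 + 3x + 2. This has degree ≥ 2, so divide by f(x) over F_5: x^2 + 3x + 2 = (1)·(x^2 + 3x + 3) + (4). Hence a·b ≡ 4 (mod f). (F_5[x]/(f) is a field with 5^2 = 25 elements since f is irreducible of degree 2.)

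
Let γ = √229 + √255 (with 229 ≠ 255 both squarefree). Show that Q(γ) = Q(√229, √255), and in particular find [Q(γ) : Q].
[Q(γ) : Q] = 4 (equivalently, Q(γ) = Q(√229, √255))

Obviously Q(γ) ⊆ Q(√229, √255), and [Q(√229, √255):Q] = 4 (since 229, 255 are distinct squarefree integers > 1 with 58395 not a perfect square). To show equality we compute the minimal polynomial of γ. From γ = √229 + √255: γ^2 = 229 + 2√(58395) + 255 = 484 + 2√(58395), so γ^2 - 484 = 2√(58395); squaring, (γ^2 - 484)^2 = 4·58395, i.e. γ^4 - 968γ^2 + 234256 - 233580 = 0, i.e. γ^4 - 968γ^2 + 676 = 0. So γ is a root of x^4 - 968x^2 + 676. This polynomial is irreducible over Q: it has no rational root (each ±√229 ± √255 is irrational), and any factorization into two quadratics over Q would force √(58395) ∈ Q (pairing opposite roots) or √229, √255 ∈ Q (other pairings), all impossible. Hence [Q(γ):Q] = 4 = [Q(√229, √255):Q], so Q(γ) = Q(√229, √255).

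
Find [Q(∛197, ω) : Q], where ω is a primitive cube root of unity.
[Q(∛197, ω) : Q] = 6

[Q(∛197):Q] = 3 (min poly x^3 - 197, irreducible since 197 is not a perfect cube). [Q(ω):Q] = 2 (min poly x^2 + x + 1). Since Q(∛197) ⊂ R and ω ∉ R, we have ω ∉ Q(∛197), so x^2 + x + 1 remains irreducible over Q(∛197) and [Q(∛197, ω) : Q(∛197)] = 2. By the tower law, [Q(∛197, ω) : Q] = 3 · 2 = 6. (In fact Q(∛197, ω) is the splitting field of x^3 - 197 over Q.)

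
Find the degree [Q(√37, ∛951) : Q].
[Q(√37, ∛951) : Q] = 6

Let L = Q(√37, ∛951). Since Q(√37) ⊂ L and [Q(√37):Q] = 2, the tower law gives 2 | [L:Q]. Likewise Q(∛951) ⊂ L with [Q(∛951):Q] = 3 (because 951 is not a perfect cube), so 3 | [L:Q]. As gcd(2,3) = 1, [L:Q] is divisible by 6. Conversely L is generated over Q by √37 and ∛951, so [L:Q] ≤ 2·3 = 6. Therefore [Q(√37, ∛951) : Q] = 6.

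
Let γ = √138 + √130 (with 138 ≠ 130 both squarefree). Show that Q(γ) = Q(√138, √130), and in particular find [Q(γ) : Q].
[Q(γ) : Q] = 4 (equivalently, Q(γ) = Q(√138, √130))

Obviously Q(γ) ⊆ Q(√138, √130), and [Q(√138, √130):Q] = 4 (since 138, 130 are distinct squarefree integers > 1 with 17940 not a perfect square). To show equality we compute the minimal polynomial of γ. From γ = √138 + √130: γ^2 = 138 + 2√(17940) + 130 = 268 + 2√(17940), so γ^2 - 268 = 2√(17940); squaring, (γ^2 - 268)^2 = 4·17940, i.e. γ^4 - 536γ^2 + 71824 - 71760 = 0, i.e. γ^4 - 536γ^2 + 64 = 0. So γ is a root of x^4 - 536x^2 + 64. This polynomial is irreducible over Q: it has no rational root (each ±√138 ± √130 is irrational), and any factorization into two quadratics over Q would force √(17940) ∈ Q (pairing opposite roots) or √138, √130 ∈ Q (other pairings), all impossible. Hence [Q(γ):Q] = 4 = [Q(√138, √130):Q], so Q(γ) = Q(√138, √130).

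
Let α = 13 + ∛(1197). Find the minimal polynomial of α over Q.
m_α(x) = x^3 - 39x^2 + 507x - 3394

Set β = α - 13 = ∛(1197), so β^3 = 1197. Then (α - 13)^3 - 1197 = 0, i.e. α is a root of g(x) = (x - 13)^3 - 1197 = x^3 - 39x^2 + 507x - 3394. Since g(x) = h(x - 13) where h(x) = x^3 - 1197, and h is irreducible over Q (because 1197 is not a perfect cube, so h has no rational root, and a monic cubic with no rational root is irreducible), g is also irreducible (irreducibility is preserved under the substitution x → x - 13). Hence m_α(x) = x^3 - 39x^2 + 507x - 3394.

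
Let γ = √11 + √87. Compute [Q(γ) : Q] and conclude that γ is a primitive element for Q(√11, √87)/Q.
[Q(γ) : Q] = 4 (equivalently, Q(γ) = Q(√11, √87))

Obviously Q(γ) ⊆ Q(√11, √87), and [Q(√11, √87):Q] = 4 (since 11, 87 are distinct squarefree integers > 1 with 957 not a perfect square). To show equality we compute the minimal polynomial of γ. From γ = √11 + √87: γ^2 = 11 + 2√(957) + 87 = 98 + 2√(957), so γ^2 - 98 = 2√(957); squaring, (γ^2 - 98)^2 = 4·957, i.e. γ^4 - 196γ^2 + 9604 - 3828 = 0, i.e. γ^4 - 196γ^2 + 5776 = 0. So γ is a root of x^4 - 196x^2 + 5776. This polynomial is irreducible over Q: it has no rational root (each ±√11 ± √87 is irrational), and any factorization into two quadratics over Q would force √(957) ∈ Q (pairing opposite roots) or √11, √87 ∈ Q (other pairings), all impossible. Hence [Q(γ):Q] = 4 = [Q(√11, √87):Q], so Q(γ) = Q(√11, √87).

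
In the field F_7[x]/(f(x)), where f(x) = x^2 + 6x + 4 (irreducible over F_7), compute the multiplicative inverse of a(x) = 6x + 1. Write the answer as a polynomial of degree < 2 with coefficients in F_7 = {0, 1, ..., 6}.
a(x)^(-1) ≡ 2x (mod f(x))

Since f is irreducible over F_7, F_7[x]/(f) is a field and a(x) ≠ 0 has an inverse. Apply the extended Euclidean algorithm to f(x) and a(x) in F_7[x]: f(x) = (6x)·a(x) + (4). The last nonzero remainder is the constant 4 = gcd(f, a) in F_7. Back-substituting through the division chain expresses 4 = s(x)·a(x) + t(x)·f(x) with s(x) ≡ x (mod f), so (x)·a(x) ≡ 4 (mod f). Multiplying by 4^(-1) ≡ 2 in F_7 gives a(x)^(-1) ≡ 2·(x) ≡ 2x (mod f). Check: (6x + 1)·(2x) = 5x^2 + 2x ≡ 1 (mod x^2 + 6x + 4).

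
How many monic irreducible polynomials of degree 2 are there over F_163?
There are 13203 monic irreducible polynomials of degree 2 over F_163

Each element of F_{163^2} that lies in no proper subfield is a root of exactly one monic irreducible of degree 2 over F_163, and each such polynomial has 2 distinct roots in F_{163^2}. By Möbius inversion the count is N_163(2) = (1/2) Σ_{d|2} μ(2/d) · 163^d = (1/2)(μ(2)·163^1 + μ(1)·163^2) = 26406/2 = 13203.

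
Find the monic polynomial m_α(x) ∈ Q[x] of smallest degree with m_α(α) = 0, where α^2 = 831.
m_α(x) = x^2 - 831

α satisfies α^2 - 831 = 0, so x^2 - 831 annihilates α. Since d = 831 is squarefree and ≠ 1, it is not a perfect square in Q, so x^2 - 831 has no rational root and is therefore irreducible over Q (a degree-2 polynomial over a field is irreducible iff it has no root). Hence m_α(x) = x^2 - 831.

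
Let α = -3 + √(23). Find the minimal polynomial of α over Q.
m_α(x) = x^2 + 6x - 14

From α + 3 = √(23), squaring gives (α + 3)^2 = 23, i.e. α^2 + 6α + 9 = 23, so α^2 + 6α - 14 = 0. The discriminant of x^2 + 6x - 14 is (6)^2 - 4·(-14) = 36 + 56 = 92, and 4·(23) is not a perfect square in Q since 23 is squarefree and ≠ 1. Hence x^2 + 6x - 14 is irreducible over Q and is the minimal polynomial of α.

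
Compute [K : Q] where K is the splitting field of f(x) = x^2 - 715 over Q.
[K : Q] = 2

f(x) = x^2 - 715 factors as (x - √715)(x + √715). The splitting field is K = Q(√715). Since 715 is squarefree and > 1, it is not a perfect square, so x^2 - 715 is irreducible over Q and [Q(√715) : Q] = 2. Hence [K : Q] = 2.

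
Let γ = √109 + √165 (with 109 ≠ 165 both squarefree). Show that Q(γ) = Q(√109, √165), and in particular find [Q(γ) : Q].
[Q(γ) : Q] = 4 (equivalently, Q(γ) = Q(√109, √165))

Obviously Q(γ) ⊆ Q(√109, √165), and [Q(√109, √165):Q] = 4 (since 109, 165 are distinct squarefree integers > 1 with 17985 not a perfect square). To show equality we compute the minimal polynomial of γ. From γ = √109 + √165: γ^2 = 109 + 2√(17985) + 165 = 274 + 2√(17985), so γ^2 - 274 = 2√(17985); squaring, (γ^2 - 274)^2 = 4·17985, i.e. γ^4 - 548γ^2 + 75076 - 71940 = 0, i.e. γ^4 - 548γ^2 + 3136 = 0. So γ is a root of x^4 - 548x^2 + 3136. This polynomial is irreducible over Q: it has no rational root (each ±√109 ± √165 is irrational), and any factorization into two quadratics over Q would force √(17985) ∈ Q (pairing opposite roots) or √109, √165 ∈ Q (other pairings), all impossible. Hence [Q(γ):Q] = 4 = [Q(√109, √165):Q], so Q(γ) = Q(√109, √165).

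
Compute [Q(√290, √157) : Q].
[Q(√290, √157) : Q] = 4

[Q(√290):Q] = 2 (min poly x^2 - 290, irreducible since 290 is squarefree > 1). For the top step, suppose √157 ∈ Q(√290), say √157 = c + d√290 with c, d ∈ Q. Squaring: 157 = c^2 + 290d^2 + 2cd√290. Since √290 ∉ Q this forces 2cd = 0. If d = 0 then √157 = c ∈ Q, contradicting 157 squarefree > 1. If c = 0 then 157 = 290d^2, so 290·157 = (290d)^2 is a perfect square in Q — but 290·157 = 45530 is not a perfect square (since 290 and 157 are distinct squarefree integers). Contradiction. Hence √157 ∉ Q(√290), so x^2 - 157 stays irreducible over Q(√290) and [Q(√290, √157) : Q(√290)] = 2. By the tower law, [Q(√290, √157) : Q] = 2 · 2 = 4.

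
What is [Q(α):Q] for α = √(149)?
[Q(α):Q] = 2

[Q(α):Q] equals the degree of the minimal polynomial of α. Here α^2 = 149 and x^2 - 149 is irreducible (d = 149 is squarefree, ≠ 1, hence not a square), so deg(m_α) = 2. Thus [Q(α):Q] = 2.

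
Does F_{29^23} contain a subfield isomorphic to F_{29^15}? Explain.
No: F_{29^15} is not a subfield of F_{29^23}

F_{p^m} embeds in F_{p^n} iff m | n. Here 15 ∤ 23 (since 23 = 1·15 + 8 with remainder 8 ≠ 0), so F_{29^15} is not a subfield of F_{29^23}. Equivalently: if it were, the tower law would give 15 = [F_{29^15}:F_29] dividing [F_{29^23}:F_29] = 23, contradiction.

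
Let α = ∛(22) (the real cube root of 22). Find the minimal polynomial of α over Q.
m_α(x) = x^3 - 22

α satisfies α^3 = 22, so x^3 - 22 annihilates α. By the rational root test, a rational root p/q (in lowest terms) of x^3 - 22 would satisfy p^3 = 22 q^3, forcing q = 1 and p^3 = 22; but 22 is not a perfect cube, contradiction. A monic cubic over Q with no rational root is irreducible (any nontrivial factorization would include a linear factor). Hence x^3 - 22 is the minimal polynomial of α, and in particular [Q(α):Q] = 3.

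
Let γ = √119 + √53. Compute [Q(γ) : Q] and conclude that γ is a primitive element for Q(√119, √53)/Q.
[Q(γ) : Q] = 4 (equivalently, Q(γ) = Q(√119, √53))

Obviously Q(γ) ⊆ Q(√119, √53), and [Q(√119, √53):Q] = 4 (since 119, 53 are distinct squarefree integers > 1 with 6307 not a perfect square). To show equality we compute the minimal polynomial of γ. From γ = √119 + √53: γ^2 = 119 + 2√(6307) + 53 = 172 + 2√(6307), so γ^2 - 172 = 2√(6307); squaring, (γ^2 - 172)^2 = 4·6307, i.e. γ^4 - 344γ^2 + 29584 - 25228 = 0, i.e. γ^4 - 344γ^2 + 4356 = 0. So γ is a root of x^4 - 344x^2 + 4356. This polynomial is irreducible over Q: it has no rational root (each ±√119 ± √53 is irrational), and any factorization into two quadratics over Q would force √(6307) ∈ Q (pairing opposite roots) or √119, √53 ∈ Q (other pairings), all impossible. Hence [Q(γ):Q] = 4 = [Q(√119, √53):Q], so Q(γ) = Q(√119, √53).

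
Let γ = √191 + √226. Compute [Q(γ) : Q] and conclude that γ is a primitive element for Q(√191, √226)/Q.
[Q(γ) : Q] = 4 (equivalently, Q(γ) = Q(√191, √226))

Obviously Q(γ) ⊆ Q(√191, √226), and [Q(√191, √226):Q] = 4 (since 191, 226 are distinct squarefree integers > 1 with 43166 not a perfect square). To show equality we compute the minimal polynomial of γ. From γ = √191 + √226: γ^2 = 191 + 2√(43166) + 226 = 417 + 2√(43166), so γ^2 - 417 = 2√(43166); squaring, (γ^2 - 417)^2 = 4·43166, i.e. γ^4 - 834γ^2 + 173889 - 172664 = 0, i.e. γ^4 - 834γ^2 + 1225 = 0. So γ is a root of x^4 - 834x^2 + 1225. This polynomial is irreducible over Q: it has no rational root (each ±√191 ± √226 is irrational), and any factorization into two quadratics over Q would force √(43166) ∈ Q (pairing opposite roots) or √191, √226 ∈ Q (other pairings), all impossible. Hence [Q(γ):Q] = 4 = [Q(√191, √226):Q], so Q(γ) = Q(√191, √226).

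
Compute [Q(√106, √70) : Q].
[Q(√106, √70) : Q] = 4

[Q(√106):Q] = 2 (min poly x^2 - 106, irreducible since 106 is squarefree > 1). For the top step, suppose √70 ∈ Q(√106), say √70 = c + d√106 with c, d ∈ Q. Squaring: 70 = c^2 + 106d^2 + 2cd√106. Since √106 ∉ Q this forces 2cd = 0. If d = 0 then √70 = c ∈ Q, contradicting 70 squarefree > 1. If c = 0 then 70 = 106d^2, so 106·70 = (106d)^2 is a perfect square in Q — but 106·70 = 7420 is not a perfect square (since 106 and 70 are distinct squarefree integers). Contradiction. Hence √70 ∉ Q(√106), so x^2 - 70 stays irreducible over Q(√106) and [Q(√106, √70) : Q(√106)] = 2. By the tower law, [Q(√106, √70) : Q] = 2 · 2 = 4.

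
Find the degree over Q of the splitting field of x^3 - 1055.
[K : Q] = 6

The roots of x^3 - 1055 are ∛1055, ω∛1055, ω^2∛1055 where ω = e^(2πi/3) is a primitive cube root of unity, so K = Q(∛1055, ω). Now [Q(∛1055):Q] = 3 (since 1055 is not a perfect cube, x^3 - 1055 is irreducible) and [Q(ω):Q] = 2. Both 2 and 3 divide [K:Q], and [K:Q] ≤ 3·2 = 6, so [K:Q] = 6. (Equivalently: Q(∛1055) ⊂ R but ω ∉ R, so [K : Q(∛1055)] = 2.)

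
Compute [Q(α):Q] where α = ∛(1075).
[Q(α):Q] = 3

The minimal polynomial of α is x^3 - 1075, irreducible over Q since 1075 is not a perfect cube (so x^3 - 1075 has no rational root). Hence [Q(α):Q] = deg(m_α) = 3.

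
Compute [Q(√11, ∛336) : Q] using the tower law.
[Q(√11, ∛336) : Q] = 6

Let L = Q(√11, ∛336). Since Q(√11) ⊂ L and [Q(√11):Q] = 2, the tower law gives 2 | [L:Q]. Likewise Q(∛336) ⊂ L with [Q(∛336):Q] = 3 (because 336 is not a perfect cube), so 3 | [L:Q]. As gcd(2,3) = 1, [L:Q] is divisible by 6. Conversely L is generated over Q by √11 and ∛336, so [L:Q] ≤ 2·3 = 6. Therefore [Q(√11, ∛336) : Q] = 6.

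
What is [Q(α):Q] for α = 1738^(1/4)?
[Q(α):Q] = 4

α is a root of x^4 - 1738. By Eisenstein's criterion at the prime p = 2 (which divides the constant term 1738 but p^2 = 4 does not, since 1738 is squarefree), x^4 - 1738 is irreducible over Q. Hence [Q(α):Q] = 4.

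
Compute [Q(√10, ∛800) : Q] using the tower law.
[Q(√10, ∛800) : Q] = 6

Let L = Q(√10, ∛800). Since Q(√10) ⊂ L and [Q(√10):Q] = 2, the tower law gives 2 | [L:Q]. Likewise Q(∛800) ⊂ L with [Q(∛800):Q] = 3 (because 800 is not a perfect cube), so 3 | [L:Q]. As gcd(2,3) = 1, [L:Q] is divisible by 6. Conversely L is generated over Q by √10 and ∛800, so [L:Q] ≤ 2·3 = 6. Therefore [Q(√10, ∛800) : Q] = 6.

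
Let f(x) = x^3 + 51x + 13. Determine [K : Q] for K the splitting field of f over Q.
[K : Q] = 6

By the rational root test, any rational root of the monic integer polynomial f(x) = x^3 + 51x + 13 must be an integer dividing the constant term 13, i.e. one of ±{1, 13}. Evaluating: f(1) = 65, f(-1) = -39, f(13) = 2873, f(-13) = -2847; none is 0, so f has no rational root and is therefore irreducible over Q (a cubic with no linear factor over a field is irreducible). For an irreducible cubic, the Galois group is A_3 or S_3 according as the discriminant disc(f) = -4a^3 - 27b^2 = -4·(51)^3 - 27·(13)^2 = -535167 is or is not a square in Q. Here disc(f) = -535167 is not a perfect square in Q, so the Galois group of f over Q is not contained in A_3 and must be all of S_3. The splitting field has degree |S_3| = 6 over Q, so [K : Q] = 6.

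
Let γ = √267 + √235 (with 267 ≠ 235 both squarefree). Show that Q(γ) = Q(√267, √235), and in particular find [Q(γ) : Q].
[Q(γ) : Q] = 4 (equivalently, Q(γ) = Q(√267, √235))

Obviously Q(γ) ⊆ Q(√267, √235), and [Q(√267, √235):Q] = 4 (since 267, 235 are distinct squarefree integers > 1 with 62745 not a perfect square). To show equality we compute the minimal polynomial of γ. From γ = √267 + √235: γ^2 = 267 + 2√(62745) + 235 = 502 + 2√(62745), so γ^2 - 502 = 2√(62745); squaring, (γ^2 - 502)^2 = 4·62745, i.e. γ^4 - 1004γ^2 + 252004 - 250980 = 0, i.e. γ^4 - 1004γ^2 + 1024 = 0. So γ is a root of x^4 - 1004x^2 + 1024. This polynomial is irreducible over Q: it has no rational root (each ±√267 ± √235 is irrational), and any factorization into two quadratics over Q would force √(62745) ∈ Q (pairing opposite roots) or √267, √235 ∈ Q (other pairings), all impossible. Hence [Q(γ):Q] = 4 = [Q(√267, √235):Q], so Q(γ) = Q(√267, √235).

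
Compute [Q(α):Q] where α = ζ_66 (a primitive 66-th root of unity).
[Q(α):Q] = 20

The minimal polynomial of ζ_66 over Q is the 66-th cyclotomic polynomial Φ_66(x), which is irreducible over Q and has degree φ(66) = 20. Hence [Q(α):Q] = φ(66) = 20.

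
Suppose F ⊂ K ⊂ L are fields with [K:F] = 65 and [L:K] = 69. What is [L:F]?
[L:F] = 4485

The tower law says that for any tower of field extensions F ⊂ K ⊂ L with finite degrees, [L:F] = [L:K] · [K:F]. Here this gives [L:F] = 69 · 65 = 4485.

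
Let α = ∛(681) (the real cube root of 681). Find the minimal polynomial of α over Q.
m_α(x) = x^3 - 681

α satisfies α^3 = 681, so x^3 - 681 annihilates α. By the rational root test, a rational root p/q (in lowest terms) of x^3 - 681 would satisfy p^3 = 681 q^3, forcing q = 1 and p^3 = 681; but 681 is not a perfect cube, contradiction. A monic cubic over Q with no rational root is irreducible (any nontrivial factorization would include a linear factor). Hence x^3 - 681 is the minimal polynomial of α, and in particular [Q(α):Q] = 3.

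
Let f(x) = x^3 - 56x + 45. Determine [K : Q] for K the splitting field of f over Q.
[K : Q] = 6

By the rational root test, any rational root of the monic integer polynomial f(x) = x^3 - 56x + 45 must be an integer dividing the constant term 45, i.e. one of ±{1, 3, 5, 9, 15, 45}. Evaluating: f(1) = -10, f(-1) = 100, f(3) = -96, f(-3) = 186, f(5) = -110, f(-5) = 200, f(9) = 270, f(-9) = -180, f(15) = 2580, f(-15) = -2490, f(45) = 88650, f(-45) = -88560; none is 0, so f has no rational root and is therefore irreducible over Q (a cubic with no linear factor over a field is irreducible). For an irreducible cubic, the Galois group is A_3 or S_3 according as the discriminant disc(f) = -4a^3 - 27b^2 = -4·(-56)^3 - 27·(45)^2 = 647789 is or is not a square in Q. Here disc(f) = 647789 is not a perfect square in Q, so the Galois group of f over Q is not contained in A_3 and must be all of S_3. The splitting field has degree |S_3| = 6 over Q, so [K : Q] = 6.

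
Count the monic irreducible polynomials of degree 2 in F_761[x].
There are 289180 monic irreducible polynomials of degree 2 over F_761

Each element of F_{761^2} that lies in no proper subfield is a root of exactly one monic irreducible of degree 2 over F_761, and each such polynomial has 2 distinct roots in F_{761^2}. By Möbius inversion the count is N_761(2) = (1/2) Σ_{d|2} μ(2/d) · 761^d = (1/2)(μ(2)·761^1 + μ(1)·761^2) = 578360/2 = 289180.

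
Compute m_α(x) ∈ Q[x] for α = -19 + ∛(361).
m_α(x) = x^3 + 57x^2 + 1083x + 6498

Set β = α + 19 = ∛(361), so β^3 = 361. Then (α + 19)^3 - 361 = 0, i.e. α is a root of g(x) = (x + 19)^3 - 361 = x^3 + 57x^2 + 1083x + 6498. Since g(x) = h(x + 19) where h(x) = x^3 - 361, and h is irreducible over Q (because 361 is not a perfect cube, so h has no rational root, and a monic cubic with no rational root is irreducible), g is also irreducible (irreducibility is preserved under the substitution x → x + 19). Hence m_α(x) = x^3 + 57x^2 + 1083x + 6498.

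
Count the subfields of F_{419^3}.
F_{419^3} has 2 subfields

The subfields of F_{p^n} are exactly the fields F_{p^d} for d | n (each is the fixed field of the unique index-d subgroup of Gal(F_{p^n}/F_p) ≅ Z/nZ). The divisors of n = 3 are {1, 3}, giving 2 subfields: F_{419^1}, F_{419^3}.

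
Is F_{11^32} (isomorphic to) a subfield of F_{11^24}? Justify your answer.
No: F_{11^32} is not a subfield of F_{11^24}

F_{p^m} embeds in F_{p^n} iff m | n. Here 32 ∤ 24 (since 24 = 0·32 + 24 with remainder 24 ≠ 0), so F_{11^32} is not a subfield of F_{11^24}. Equivalently: if it were, the tower law would give 32 = [F_{11^32}:F_11] dividing [F_{11^24}:F_11] = 24, contradiction.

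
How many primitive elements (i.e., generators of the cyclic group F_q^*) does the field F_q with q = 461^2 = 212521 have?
There are φ(212520) = 42240 primitive elements

F_q^* is cyclic of order q - 1 = 212520. A cyclic group of order m has exactly φ(m) generators. Here m = 212520 = 2^3 · 3 · 5 · 7 · 11 · 23, so the number of primitive elements is φ(212520) = 42240.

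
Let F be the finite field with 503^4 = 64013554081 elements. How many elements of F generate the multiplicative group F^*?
There are φ(64013554080) = 14572800000 primitive elements

F_q^* is cyclic of order q - 1 = 64013554080. A cyclic group of order m has exactly φ(m) generators. Here m = 64013554080 = 2^5 · 3^2 · 5 · 7 · 251 · 25301, so the number of primitive elements is φ(64013554080) = 14572800000.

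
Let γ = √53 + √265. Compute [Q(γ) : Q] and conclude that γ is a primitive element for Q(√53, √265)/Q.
[Q(γ) : Q] = 4 (equivalently, Q(γ) = Q(√53, √265))

Obviously Q(γ) ⊆ Q(√53, √265), and [Q(√53, √265):Q] = 4 (since 53, 265 are distinct squarefree integers > 1 with 14045 not a perfect square). To show equality we compute the minimal polynomial of γ. From γ = √53 + √265: γ^2 = 53 + 2√(14045) + 265 = 318 + 2√(14045), so γ^2 - 318 = 2√(14045); squaring, (γ^2 - 318)^2 = 4·14045, i.e. γ^4 - 636γ^2 + 101124 - 56180 = 0, i.e. γ^4 - 636γ^2 + 44944 = 0. So γ is a root of x^4 - 636x^2 + 44944. This polynomial is irreducible over Q: it has no rational root (each ±√53 ± √265 is irrational), and any factorization into two quadratics over Q would force √(14045) ∈ Q (pairing opposite roots) or √53, √265 ∈ Q (other pairings), all impossible. Hence [Q(γ):Q] = 4 = [Q(√53, √265):Q], so Q(γ) = Q(√53, √265).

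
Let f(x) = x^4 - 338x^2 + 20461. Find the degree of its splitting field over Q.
[K : Q] = 4

Solving the quadratic in x^2: x^2 = (338 ± √(338^2 - 4·20461))/2 = (338 ± √32400)/2 = (338 ± 180)/2, giving x^2 = 79 or x^2 = 259. So f(x) = (x^2 - 79)(x^2 - 259) and the roots of f are ±√79, ±√259. Hence the splitting field is K = Q(√79, √259). Since 79 and 259 are distinct squarefree integers > 1, their product 20461 is not a perfect square, so √259 ∉ Q(√79). By the tower law [K:Q] = [Q(√79,√259):Q(√79)] · [Q(√79):Q] = 2 · 2 = 4.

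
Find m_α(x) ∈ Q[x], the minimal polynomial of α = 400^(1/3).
m_α(x) = x^3 - 400

α satisfies α^3 = 400, so x^3 - 400 annihilates α. By the rational root test, a rational root p/q (in lowest terms) of x^3 - 400 would satisfy p^3 = 400 q^3, forcing q = 1 and p^3 = 400; but 400 is not a perfect cube, contradiction. A monic cubic over Q with no rational root is irreducible (any nontrivial factorization would include a linear factor). Hence x^3 - 400 is the minimal polynomial of α, and in particular [Q(α):Q] = 3.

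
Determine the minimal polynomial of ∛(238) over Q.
m_α(x) = x^3 - 238

α satisfies α^3 = 238, so x^3 - 238 annihilates α. By the rational root test, a rational root p/q (in lowest terms) of x^3 - 238 would satisfy p^3 = 238 q^3, forcing q = 1 and p^3 = 238; but 238 is not a perfect cube, contradiction. A monic cubic over Q with no rational root is irreducible (any nontrivial factorization would include a linear factor). Hence x^3 - 238 is the minimal polynomial of α, and in particular [Q(α):Q] = 3.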